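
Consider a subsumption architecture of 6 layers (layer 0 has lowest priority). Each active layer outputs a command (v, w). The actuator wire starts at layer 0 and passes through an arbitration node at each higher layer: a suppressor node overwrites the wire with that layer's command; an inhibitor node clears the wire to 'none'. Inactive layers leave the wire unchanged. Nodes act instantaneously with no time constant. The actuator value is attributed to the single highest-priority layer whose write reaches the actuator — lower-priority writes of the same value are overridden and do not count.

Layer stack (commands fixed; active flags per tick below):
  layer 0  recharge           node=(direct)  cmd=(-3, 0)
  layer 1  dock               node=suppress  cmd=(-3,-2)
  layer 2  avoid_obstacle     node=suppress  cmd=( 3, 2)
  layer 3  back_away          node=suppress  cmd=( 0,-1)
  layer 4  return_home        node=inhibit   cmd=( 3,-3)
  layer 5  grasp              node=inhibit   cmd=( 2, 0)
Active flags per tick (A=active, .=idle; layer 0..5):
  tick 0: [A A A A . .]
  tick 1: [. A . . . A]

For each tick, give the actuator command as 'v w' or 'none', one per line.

0 -1
none

tick 0:
  [0] recharge on; wire := (-3, 0)
  [1] dock on (suppress); wire := (-3, -2)
  [2] avoid_obstacle on (suppress); wire := (3, 2)
  [3] back_away on (suppress); wire := (0, -1)
  [4] return_home off; pass (0, -1)
  [5] grasp off; pass (0, -1)
  output (0, -1)
tick 1:
  [0] recharge off; wire := none
  [1] dock on (suppress); wire := (-3, -2)
  [2] avoid_obstacle off; pass (-3, -2)
  [3] back_away off; pass (-3, -2)
  [4] return_home off; pass (-3, -2)
  [5] grasp on (inhibit); wire := none
  output none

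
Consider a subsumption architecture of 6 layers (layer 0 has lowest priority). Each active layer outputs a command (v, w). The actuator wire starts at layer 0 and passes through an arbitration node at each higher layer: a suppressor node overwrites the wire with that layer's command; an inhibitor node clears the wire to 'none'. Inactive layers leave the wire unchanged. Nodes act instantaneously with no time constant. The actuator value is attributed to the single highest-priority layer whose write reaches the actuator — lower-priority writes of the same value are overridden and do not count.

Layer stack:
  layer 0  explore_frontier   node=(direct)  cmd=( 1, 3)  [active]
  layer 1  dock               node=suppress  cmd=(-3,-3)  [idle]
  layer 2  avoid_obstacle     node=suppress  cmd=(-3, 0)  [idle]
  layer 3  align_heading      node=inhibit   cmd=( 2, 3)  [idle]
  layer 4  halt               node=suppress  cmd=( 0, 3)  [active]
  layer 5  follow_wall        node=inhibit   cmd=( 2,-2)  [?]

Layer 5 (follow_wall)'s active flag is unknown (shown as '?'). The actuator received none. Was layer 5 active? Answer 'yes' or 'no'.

yes

If layer 5 is active=yes:
  actuator would be none
If layer 5 is active=no:
  actuator would be (0, 3)
Observed none, so layer 5 was active.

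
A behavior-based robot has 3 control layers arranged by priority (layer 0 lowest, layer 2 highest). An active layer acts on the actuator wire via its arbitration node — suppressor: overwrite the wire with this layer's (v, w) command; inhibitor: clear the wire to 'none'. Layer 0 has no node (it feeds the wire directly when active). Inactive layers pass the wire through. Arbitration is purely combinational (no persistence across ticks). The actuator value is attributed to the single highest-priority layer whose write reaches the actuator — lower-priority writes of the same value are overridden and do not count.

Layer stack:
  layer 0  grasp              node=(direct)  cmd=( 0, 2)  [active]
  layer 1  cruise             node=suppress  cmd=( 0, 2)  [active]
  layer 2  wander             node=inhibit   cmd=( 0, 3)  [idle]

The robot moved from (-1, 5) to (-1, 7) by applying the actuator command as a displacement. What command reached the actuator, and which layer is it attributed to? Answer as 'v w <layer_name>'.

displacement = (-1, 7) − (-1, 5) = (0, 2)
L0 grasp: active, feeds wire = (0, 2)
L1 cruise: active, suppressor → wire = (0, 2)
L2 wander: idle → wire stays (0, 2)
actuator = (0, 2) — from layer 1 (cruise)

0 2 cruise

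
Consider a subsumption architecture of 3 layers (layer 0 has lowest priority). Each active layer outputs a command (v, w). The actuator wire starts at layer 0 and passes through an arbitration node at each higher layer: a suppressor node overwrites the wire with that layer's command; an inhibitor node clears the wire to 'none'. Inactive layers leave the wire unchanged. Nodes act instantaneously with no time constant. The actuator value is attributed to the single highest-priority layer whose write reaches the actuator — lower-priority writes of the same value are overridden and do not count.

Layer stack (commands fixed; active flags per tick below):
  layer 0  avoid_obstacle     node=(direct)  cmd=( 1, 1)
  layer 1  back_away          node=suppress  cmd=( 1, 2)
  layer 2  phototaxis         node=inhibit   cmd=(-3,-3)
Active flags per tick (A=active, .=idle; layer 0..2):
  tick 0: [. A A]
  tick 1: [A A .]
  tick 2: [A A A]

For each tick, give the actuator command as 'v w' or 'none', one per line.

none
1 2
none

tick 0:
  L0 avoid_obstacle: idle → wire = none
  L1 back_away: active, suppressor → wire = (1, 2)
  L2 phototaxis: active, inhibitor → wire = none
  actuator = none
tick 1:
  L0 avoid_obstacle: active, feeds wire = (1, 1)
  L1 back_away: active, suppressor → wire = (1, 2)
  L2 phototaxis: idle → wire stays (1, 2)
  actuator = (1, 2)
tick 2:
  L0 avoid_obstacle: active, feeds wire = (1, 1)
  L1 back_away: active, suppressor → wire = (1, 2)
  L2 phototaxis: active, inhibitor → wire = none
  actuator = none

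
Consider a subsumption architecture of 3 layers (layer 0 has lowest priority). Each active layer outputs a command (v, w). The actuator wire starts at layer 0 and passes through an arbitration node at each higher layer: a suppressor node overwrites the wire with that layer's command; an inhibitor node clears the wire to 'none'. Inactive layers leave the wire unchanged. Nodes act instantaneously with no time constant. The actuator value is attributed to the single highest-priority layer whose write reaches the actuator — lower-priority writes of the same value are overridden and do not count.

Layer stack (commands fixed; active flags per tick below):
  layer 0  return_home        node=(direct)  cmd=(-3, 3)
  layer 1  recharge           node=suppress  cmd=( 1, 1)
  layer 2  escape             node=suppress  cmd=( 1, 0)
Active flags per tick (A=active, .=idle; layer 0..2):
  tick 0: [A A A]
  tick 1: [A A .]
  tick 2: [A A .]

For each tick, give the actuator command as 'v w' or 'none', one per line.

1 0
1 1
1 1

tick 0:
  layer 0 (return_home) active — direct: (-3, 3)
  layer 1 (recharge) active — suppresses: (1, 1)
  layer 2 (escape) active — suppresses: (1, 0)
  → actuator (1, 0)
tick 1:
  layer 0 (return_home) active — direct: (-3, 3)
  layer 1 (recharge) active — suppresses: (1, 1)
  layer 2 (escape) idle — unchanged: (1, 1)
  → actuator (1, 1)
tick 2:
  layer 0 (return_home) active — direct: (-3, 3)
  layer 1 (recharge) active — suppresses: (1, 1)
  layer 2 (escape) idle — unchanged: (1, 1)
  → actuator (1, 1)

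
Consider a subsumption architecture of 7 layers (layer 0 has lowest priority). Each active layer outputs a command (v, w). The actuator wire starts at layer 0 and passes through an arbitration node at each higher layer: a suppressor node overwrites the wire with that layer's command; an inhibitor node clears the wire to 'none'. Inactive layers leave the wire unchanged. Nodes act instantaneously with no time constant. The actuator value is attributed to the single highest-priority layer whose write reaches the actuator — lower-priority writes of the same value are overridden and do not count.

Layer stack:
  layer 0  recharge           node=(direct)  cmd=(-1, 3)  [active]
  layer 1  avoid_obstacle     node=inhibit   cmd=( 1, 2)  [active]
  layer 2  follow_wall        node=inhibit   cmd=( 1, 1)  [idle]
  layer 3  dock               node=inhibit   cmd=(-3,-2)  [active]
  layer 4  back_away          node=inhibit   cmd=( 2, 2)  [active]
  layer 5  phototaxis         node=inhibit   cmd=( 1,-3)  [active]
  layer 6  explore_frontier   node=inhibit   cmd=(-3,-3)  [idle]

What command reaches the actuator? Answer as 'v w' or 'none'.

none

layer 0 (recharge) active — direct: (-1, 3)
layer 1 (avoid_obstacle) active — inhibits: none
layer 2 (follow_wall) idle — unchanged: none
layer 3 (dock) active — inhibits: none
layer 4 (back_away) active — inhibits: none
layer 5 (phototaxis) active — inhibits: none
layer 6 (explore_frontier) idle — unchanged: none
→ actuator none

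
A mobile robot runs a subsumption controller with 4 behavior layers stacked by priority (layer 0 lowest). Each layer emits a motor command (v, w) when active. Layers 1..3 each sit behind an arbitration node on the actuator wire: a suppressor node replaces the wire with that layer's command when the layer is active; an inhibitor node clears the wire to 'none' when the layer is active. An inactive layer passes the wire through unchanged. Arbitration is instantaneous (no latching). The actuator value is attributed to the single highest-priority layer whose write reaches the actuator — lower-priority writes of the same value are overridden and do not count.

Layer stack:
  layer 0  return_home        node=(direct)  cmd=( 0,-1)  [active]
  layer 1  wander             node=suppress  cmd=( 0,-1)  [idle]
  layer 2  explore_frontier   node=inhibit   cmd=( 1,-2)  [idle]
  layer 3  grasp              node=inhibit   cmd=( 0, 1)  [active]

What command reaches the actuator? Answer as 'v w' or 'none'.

none

L0 return_home: active, feeds wire = (0, -1)
L1 wander: idle → wire stays (0, -1)
L2 explore_frontier: idle → wire stays (0, -1)
L3 grasp: active, inhibitor → wire = none
actuator = none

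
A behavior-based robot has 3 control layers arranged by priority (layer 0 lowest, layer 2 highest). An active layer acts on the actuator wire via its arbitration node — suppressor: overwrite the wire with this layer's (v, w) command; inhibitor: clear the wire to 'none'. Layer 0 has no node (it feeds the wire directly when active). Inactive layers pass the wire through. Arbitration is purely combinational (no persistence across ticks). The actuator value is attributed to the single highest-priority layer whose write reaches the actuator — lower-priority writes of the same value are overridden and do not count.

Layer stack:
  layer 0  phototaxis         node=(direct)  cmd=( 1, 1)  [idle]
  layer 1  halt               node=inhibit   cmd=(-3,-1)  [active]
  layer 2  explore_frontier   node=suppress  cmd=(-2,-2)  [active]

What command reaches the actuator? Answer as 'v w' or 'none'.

layer 0 (phototaxis) idle — none
layer 1 (halt) active — inhibits: none
layer 2 (explore_frontier) active — suppresses: (-2, -2)
→ actuator (-2, -2)

-2 -2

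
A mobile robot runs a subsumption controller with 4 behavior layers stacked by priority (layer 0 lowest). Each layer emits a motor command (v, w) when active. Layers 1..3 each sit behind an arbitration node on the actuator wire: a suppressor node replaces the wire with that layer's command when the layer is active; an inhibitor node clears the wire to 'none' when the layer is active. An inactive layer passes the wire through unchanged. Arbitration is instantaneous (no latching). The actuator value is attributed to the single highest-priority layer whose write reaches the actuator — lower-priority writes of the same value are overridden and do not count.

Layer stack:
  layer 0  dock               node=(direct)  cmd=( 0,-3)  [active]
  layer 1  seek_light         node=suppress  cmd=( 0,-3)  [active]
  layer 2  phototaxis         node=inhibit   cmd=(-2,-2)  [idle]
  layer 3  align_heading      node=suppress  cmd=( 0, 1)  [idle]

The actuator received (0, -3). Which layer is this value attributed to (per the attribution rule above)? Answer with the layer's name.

[0] dock on; wire := (0, -3)
[1] seek_light on (suppress); wire := (0, -3)
[2] phototaxis off; pass (0, -3)
[3] align_heading off; pass (0, -3)
output (0, -3)
last writer: layer 1 = seek_light

seek_light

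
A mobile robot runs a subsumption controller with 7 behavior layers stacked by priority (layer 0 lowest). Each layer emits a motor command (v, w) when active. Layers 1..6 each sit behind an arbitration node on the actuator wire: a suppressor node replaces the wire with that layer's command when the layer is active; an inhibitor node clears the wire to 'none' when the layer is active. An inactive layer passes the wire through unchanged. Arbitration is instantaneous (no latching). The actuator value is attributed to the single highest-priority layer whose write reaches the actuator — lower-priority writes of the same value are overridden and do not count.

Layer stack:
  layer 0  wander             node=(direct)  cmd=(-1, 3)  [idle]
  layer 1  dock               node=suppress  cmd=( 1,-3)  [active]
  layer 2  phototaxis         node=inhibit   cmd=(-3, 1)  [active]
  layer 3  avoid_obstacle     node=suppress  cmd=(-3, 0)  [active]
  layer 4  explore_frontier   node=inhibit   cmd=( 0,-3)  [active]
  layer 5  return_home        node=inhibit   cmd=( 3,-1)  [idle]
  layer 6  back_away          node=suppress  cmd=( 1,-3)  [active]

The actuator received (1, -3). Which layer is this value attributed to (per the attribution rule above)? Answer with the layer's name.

back_away

[0] wander off; wire := none
[1] dock on (suppress); wire := (1, -3)
[2] phototaxis on (inhibit); wire := none
[3] avoid_obstacle on (suppress); wire := (-3, 0)
[4] explore_frontier on (inhibit); wire := none
[5] return_home off; pass none
[6] back_away on (suppress); wire := (1, -3)
output (1, -3)
last writer: layer 6 = back_away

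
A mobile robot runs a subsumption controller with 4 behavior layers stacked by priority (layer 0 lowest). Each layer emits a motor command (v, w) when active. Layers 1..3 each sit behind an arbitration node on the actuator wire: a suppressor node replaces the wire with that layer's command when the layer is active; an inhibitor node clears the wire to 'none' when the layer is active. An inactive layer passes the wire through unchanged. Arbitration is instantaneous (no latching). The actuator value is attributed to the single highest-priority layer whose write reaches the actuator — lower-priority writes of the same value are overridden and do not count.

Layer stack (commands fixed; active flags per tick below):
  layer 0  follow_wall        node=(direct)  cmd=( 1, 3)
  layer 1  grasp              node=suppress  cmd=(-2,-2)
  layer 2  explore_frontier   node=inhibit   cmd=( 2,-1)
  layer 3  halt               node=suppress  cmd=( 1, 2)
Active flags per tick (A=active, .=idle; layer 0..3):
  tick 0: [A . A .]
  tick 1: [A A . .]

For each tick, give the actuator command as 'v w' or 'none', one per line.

none
-2 -2

tick 0:
  L0 follow_wall: active, feeds wire = (1, 3)
  L1 grasp: idle → wire stays (1, 3)
  L2 explore_frontier: active, inhibitor → wire = none
  L3 halt: idle → wire stays none
  actuator = none
tick 1:
  L0 follow_wall: active, feeds wire = (1, 3)
  L1 grasp: active, suppressor → wire = (-2, -2)
  L2 explore_frontier: idle → wire stays (-2, -2)
  L3 halt: idle → wire stays (-2, -2)
  actuator = (-2, -2)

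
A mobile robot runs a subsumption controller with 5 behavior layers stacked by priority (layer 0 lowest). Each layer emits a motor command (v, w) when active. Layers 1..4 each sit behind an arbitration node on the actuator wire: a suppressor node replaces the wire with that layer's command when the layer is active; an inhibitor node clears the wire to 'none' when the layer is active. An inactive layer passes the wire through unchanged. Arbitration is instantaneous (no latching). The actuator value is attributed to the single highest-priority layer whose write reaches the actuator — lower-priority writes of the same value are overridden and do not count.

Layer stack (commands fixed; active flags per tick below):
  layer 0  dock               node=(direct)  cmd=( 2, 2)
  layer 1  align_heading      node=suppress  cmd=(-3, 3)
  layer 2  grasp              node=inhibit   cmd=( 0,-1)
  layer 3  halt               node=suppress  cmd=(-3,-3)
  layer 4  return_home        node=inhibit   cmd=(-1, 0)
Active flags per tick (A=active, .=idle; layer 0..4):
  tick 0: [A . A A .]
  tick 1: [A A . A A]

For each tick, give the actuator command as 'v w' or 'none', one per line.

-3 -3
none

tick 0:
  L0 dock: active, feeds wire = (2, 2)
  L1 align_heading: idle → wire stays (2, 2)
  L2 grasp: active, inhibitor → wire = none
  L3 halt: active, suppressor → wire = (-3, -3)
  L4 return_home: idle → wire stays (-3, -3)
  actuator = (-3, -3)
tick 1:
  L0 dock: active, feeds wire = (2, 2)
  L1 align_heading: active, suppressor → wire = (-3, 3)
  L2 grasp: idle → wire stays (-3, 3)
  L3 halt: active, suppressor → wire = (-3, -3)
  L4 return_home: active, inhibitor → wire = none
  actuator = none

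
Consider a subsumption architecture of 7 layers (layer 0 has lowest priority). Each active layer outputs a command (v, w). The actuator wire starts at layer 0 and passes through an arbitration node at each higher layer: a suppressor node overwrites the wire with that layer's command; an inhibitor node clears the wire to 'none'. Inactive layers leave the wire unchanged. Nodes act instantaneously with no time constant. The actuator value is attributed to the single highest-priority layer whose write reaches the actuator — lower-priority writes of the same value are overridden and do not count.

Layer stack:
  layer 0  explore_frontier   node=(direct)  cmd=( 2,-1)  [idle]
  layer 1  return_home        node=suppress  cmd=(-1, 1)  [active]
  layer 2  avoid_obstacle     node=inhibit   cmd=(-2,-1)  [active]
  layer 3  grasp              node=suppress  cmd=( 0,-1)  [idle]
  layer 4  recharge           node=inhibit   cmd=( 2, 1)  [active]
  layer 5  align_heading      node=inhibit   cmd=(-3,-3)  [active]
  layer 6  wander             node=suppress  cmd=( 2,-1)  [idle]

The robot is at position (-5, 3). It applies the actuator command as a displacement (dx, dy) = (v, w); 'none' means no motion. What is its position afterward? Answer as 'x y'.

layer 0 (explore_frontier) idle — none
layer 1 (return_home) active — suppresses: (-1, 1)
layer 2 (avoid_obstacle) active — inhibits: none
layer 3 (grasp) idle — unchanged: none
layer 4 (recharge) active — inhibits: none
layer 5 (align_heading) active — inhibits: none
layer 6 (wander) idle — unchanged: none
→ actuator none
position: (-5, 3) + none = (-5, 3)

-5 3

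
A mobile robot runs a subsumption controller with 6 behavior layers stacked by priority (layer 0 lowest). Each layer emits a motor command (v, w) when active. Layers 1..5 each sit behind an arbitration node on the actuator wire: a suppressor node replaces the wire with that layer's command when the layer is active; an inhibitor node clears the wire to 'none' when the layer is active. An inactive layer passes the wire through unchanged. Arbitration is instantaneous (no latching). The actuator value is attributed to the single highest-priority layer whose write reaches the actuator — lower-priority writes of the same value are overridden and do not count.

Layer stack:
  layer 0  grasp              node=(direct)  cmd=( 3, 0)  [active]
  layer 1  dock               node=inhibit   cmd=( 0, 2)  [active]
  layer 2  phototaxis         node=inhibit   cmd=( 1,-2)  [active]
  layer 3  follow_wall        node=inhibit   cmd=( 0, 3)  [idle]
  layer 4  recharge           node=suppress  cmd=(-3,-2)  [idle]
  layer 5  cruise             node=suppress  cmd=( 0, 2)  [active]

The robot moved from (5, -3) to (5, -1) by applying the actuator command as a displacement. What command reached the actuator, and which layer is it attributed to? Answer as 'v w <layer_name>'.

0 2 cruise

displacement = (5, -1) − (5, -3) = (0, 2)
layer 0 (grasp) active — direct: (3, 0)
layer 1 (dock) active — inhibits: none
layer 2 (phototaxis) active — inhibits: none
layer 3 (follow_wall) idle — unchanged: none
layer 4 (recharge) idle — unchanged: none
layer 5 (cruise) active — suppresses: (0, 2)
→ actuator (0, 2) — from layer 5 (cruise)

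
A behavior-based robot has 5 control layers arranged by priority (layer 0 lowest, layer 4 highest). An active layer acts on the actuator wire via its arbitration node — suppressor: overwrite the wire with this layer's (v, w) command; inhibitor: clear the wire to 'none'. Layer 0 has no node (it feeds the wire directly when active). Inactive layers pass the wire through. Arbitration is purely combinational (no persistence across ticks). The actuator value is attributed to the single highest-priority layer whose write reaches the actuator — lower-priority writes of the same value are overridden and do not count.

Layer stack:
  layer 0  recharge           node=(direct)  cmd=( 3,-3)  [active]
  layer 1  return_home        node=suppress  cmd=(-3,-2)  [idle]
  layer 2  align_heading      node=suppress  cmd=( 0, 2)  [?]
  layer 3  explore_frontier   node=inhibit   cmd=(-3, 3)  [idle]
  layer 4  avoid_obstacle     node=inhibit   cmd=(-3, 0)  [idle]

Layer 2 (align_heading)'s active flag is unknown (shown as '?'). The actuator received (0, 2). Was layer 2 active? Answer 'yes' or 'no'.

If layer 2 is active=yes:
  actuator would be (0, 2)
If layer 2 is active=no:
  actuator would be (3, -3)
Observed (0, 2), so layer 2 was active.

yes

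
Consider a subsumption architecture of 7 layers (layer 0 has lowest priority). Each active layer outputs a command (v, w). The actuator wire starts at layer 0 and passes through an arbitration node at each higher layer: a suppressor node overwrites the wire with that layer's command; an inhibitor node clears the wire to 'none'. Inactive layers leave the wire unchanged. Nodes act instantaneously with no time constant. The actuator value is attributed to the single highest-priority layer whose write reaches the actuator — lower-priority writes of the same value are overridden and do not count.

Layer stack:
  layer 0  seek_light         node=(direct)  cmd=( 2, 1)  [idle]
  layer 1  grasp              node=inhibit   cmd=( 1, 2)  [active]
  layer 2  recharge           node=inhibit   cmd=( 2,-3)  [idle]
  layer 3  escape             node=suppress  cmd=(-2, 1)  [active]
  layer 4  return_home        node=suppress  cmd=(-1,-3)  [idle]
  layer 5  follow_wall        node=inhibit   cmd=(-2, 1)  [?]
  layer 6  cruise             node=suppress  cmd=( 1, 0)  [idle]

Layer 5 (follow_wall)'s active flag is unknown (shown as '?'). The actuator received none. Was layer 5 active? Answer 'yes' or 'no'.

yes

If layer 5 is active=yes:
  actuator would be none
If layer 5 is active=no:
  actuator would be (-2, 1)
Observed none, so layer 5 was active.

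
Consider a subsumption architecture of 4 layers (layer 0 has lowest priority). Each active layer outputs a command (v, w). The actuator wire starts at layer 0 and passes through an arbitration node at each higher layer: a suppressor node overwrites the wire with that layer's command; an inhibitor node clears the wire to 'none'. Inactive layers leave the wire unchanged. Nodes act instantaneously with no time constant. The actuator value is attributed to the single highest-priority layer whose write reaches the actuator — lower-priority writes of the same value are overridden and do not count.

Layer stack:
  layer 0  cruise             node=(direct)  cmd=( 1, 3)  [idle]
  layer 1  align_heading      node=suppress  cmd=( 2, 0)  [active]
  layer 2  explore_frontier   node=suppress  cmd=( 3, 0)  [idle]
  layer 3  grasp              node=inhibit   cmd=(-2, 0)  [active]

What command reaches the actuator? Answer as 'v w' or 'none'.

none

layer 0 (cruise) idle — none
layer 1 (align_heading) active — suppresses: (2, 0)
layer 2 (explore_frontier) idle — unchanged: (2, 0)
layer 3 (grasp) active — inhibits: none
→ actuator none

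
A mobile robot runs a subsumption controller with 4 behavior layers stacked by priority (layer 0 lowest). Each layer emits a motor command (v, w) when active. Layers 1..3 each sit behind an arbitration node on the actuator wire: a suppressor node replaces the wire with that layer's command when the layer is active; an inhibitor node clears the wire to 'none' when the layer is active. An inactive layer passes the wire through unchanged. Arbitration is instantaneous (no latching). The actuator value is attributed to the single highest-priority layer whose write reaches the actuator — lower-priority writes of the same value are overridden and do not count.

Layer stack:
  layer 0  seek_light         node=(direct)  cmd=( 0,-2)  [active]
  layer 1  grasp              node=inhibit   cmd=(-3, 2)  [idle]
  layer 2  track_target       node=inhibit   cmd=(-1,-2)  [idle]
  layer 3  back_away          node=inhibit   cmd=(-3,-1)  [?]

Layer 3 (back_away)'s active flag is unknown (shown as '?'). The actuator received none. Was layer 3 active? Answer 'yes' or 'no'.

If layer 3 is active=yes:
  actuator would be none
If layer 3 is active=no:
  actuator would be (0, -2)
Observed none, so layer 3 was active.

yes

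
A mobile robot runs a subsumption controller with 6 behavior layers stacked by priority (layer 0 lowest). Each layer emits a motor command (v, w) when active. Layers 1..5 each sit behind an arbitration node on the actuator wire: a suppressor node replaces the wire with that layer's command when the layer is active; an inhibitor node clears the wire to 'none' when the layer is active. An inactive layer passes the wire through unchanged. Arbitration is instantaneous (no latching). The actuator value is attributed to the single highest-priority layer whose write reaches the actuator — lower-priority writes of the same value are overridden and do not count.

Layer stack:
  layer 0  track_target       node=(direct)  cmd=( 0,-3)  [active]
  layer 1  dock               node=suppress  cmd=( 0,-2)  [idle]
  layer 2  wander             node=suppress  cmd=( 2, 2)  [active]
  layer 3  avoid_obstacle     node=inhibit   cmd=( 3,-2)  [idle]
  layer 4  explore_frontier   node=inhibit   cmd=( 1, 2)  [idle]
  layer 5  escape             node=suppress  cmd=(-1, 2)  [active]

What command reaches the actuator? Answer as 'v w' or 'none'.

[0] track_target on; wire := (0, -3)
[1] dock off; pass (0, -3)
[2] wander on (suppress); wire := (2, 2)
[3] avoid_obstacle off; pass (2, 2)
[4] explore_frontier off; pass (2, 2)
[5] escape on (suppress); wire := (-1, 2)
output (-1, 2)

-1 2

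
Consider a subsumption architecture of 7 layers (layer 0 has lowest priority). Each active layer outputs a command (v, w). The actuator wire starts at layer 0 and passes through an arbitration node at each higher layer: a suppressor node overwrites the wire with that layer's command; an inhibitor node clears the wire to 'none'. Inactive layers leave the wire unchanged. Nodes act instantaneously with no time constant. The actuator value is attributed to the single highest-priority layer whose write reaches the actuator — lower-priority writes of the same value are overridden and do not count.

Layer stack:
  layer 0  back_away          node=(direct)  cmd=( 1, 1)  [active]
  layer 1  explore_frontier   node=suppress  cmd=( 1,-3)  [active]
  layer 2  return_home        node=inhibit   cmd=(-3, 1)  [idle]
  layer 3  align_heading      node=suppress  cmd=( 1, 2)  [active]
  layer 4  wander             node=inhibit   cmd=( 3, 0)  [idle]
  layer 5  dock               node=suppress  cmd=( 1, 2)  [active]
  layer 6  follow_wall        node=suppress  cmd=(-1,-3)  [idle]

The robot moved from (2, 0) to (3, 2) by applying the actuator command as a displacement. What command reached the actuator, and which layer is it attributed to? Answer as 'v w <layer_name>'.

displacement = (3, 2) − (2, 0) = (1, 2)
[0] back_away on; wire := (1, 1)
[1] explore_frontier on (suppress); wire := (1, -3)
[2] return_home off; pass (1, -3)
[3] align_heading on (suppress); wire := (1, 2)
[4] wander off; pass (1, 2)
[5] dock on (suppress); wire := (1, 2)
[6] follow_wall off; pass (1, 2)
output (1, 2) — from layer 5 (dock)

1 2 dock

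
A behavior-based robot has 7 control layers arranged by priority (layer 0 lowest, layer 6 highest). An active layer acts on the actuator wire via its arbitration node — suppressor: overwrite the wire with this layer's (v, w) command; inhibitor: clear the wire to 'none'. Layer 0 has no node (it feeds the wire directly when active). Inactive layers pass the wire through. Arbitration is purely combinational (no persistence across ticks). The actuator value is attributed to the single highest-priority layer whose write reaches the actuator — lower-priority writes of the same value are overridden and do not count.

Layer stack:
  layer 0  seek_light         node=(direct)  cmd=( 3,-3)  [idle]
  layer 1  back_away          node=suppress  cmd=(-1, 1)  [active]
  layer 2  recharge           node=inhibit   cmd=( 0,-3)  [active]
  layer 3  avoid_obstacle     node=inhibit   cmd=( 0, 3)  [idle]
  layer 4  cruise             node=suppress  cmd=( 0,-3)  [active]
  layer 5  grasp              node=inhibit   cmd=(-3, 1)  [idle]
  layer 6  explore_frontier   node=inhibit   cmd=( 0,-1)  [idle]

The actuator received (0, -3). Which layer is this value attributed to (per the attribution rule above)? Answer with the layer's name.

cruise

L0 seek_light: idle → wire = none
L1 back_away: active, suppressor → wire = (-1, 1)
L2 recharge: active, inhibitor → wire = none
L3 avoid_obstacle: idle → wire stays none
L4 cruise: active, suppressor → wire = (0, -3)
L5 grasp: idle → wire stays (0, -3)
L6 explore_frontier: idle → wire stays (0, -3)
actuator = (0, -3)
last writer: layer 4 = cruise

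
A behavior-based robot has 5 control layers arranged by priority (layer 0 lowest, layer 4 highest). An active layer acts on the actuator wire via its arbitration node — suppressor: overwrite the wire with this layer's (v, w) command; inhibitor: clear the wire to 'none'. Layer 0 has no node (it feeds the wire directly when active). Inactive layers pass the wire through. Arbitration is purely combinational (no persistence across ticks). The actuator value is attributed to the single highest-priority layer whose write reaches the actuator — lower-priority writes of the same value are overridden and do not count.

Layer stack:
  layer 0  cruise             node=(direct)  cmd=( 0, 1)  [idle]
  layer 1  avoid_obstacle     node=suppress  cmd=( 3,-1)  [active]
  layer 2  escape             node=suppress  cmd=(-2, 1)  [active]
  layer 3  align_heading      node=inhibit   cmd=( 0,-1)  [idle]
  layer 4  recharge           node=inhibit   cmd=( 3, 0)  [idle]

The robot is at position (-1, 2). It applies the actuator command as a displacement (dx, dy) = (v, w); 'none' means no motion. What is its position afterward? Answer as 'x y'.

-3 3

layer 0 (cruise) idle — none
layer 1 (avoid_obstacle) active — suppresses: (3, -1)
layer 2 (escape) active — suppresses: (-2, 1)
layer 3 (align_heading) idle — unchanged: (-2, 1)
layer 4 (recharge) idle — unchanged: (-2, 1)
→ actuator (-2, 1)
position: (-1, 2) + (-2, 1) = (-3, 3)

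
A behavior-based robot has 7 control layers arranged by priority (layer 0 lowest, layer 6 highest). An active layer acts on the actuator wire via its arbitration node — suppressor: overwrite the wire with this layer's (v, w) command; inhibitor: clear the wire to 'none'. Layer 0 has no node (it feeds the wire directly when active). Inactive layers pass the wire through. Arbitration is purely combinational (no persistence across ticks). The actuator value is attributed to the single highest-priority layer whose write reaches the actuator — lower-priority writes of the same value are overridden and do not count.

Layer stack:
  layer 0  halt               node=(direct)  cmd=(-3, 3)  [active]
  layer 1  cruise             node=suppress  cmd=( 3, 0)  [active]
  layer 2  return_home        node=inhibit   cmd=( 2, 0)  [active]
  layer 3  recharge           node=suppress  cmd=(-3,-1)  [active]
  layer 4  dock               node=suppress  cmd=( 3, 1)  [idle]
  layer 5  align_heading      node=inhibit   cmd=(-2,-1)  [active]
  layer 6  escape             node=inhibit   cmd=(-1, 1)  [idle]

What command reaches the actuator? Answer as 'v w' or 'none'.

none

layer 0 (halt) active — direct: (-3, 3)
layer 1 (cruise) active — suppresses: (3, 0)
layer 2 (return_home) active — inhibits: none
layer 3 (recharge) active — suppresses: (-3, -1)
layer 4 (dock) idle — unchanged: (-3, -1)
layer 5 (align_heading) active — inhibits: none
layer 6 (escape) idle — unchanged: none
→ actuator none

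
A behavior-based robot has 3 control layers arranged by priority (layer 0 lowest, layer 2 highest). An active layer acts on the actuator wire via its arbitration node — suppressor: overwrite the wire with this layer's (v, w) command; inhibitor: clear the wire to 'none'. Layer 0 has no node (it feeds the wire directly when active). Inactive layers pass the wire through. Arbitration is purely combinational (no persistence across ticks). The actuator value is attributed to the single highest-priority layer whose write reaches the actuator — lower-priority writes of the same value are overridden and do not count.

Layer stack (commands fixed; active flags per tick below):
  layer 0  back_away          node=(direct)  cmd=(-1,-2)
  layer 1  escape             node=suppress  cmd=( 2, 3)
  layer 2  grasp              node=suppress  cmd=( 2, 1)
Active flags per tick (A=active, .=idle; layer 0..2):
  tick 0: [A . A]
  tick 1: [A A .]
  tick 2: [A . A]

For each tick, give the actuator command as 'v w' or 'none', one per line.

2 1
2 3
2 1

tick 0:
  layer 0 (back_away) active — direct: (-1, -2)
  layer 1 (escape) idle — unchanged: (-1, -2)
  layer 2 (grasp) active — suppresses: (2, 1)
  → actuator (2, 1)
tick 1:
  layer 0 (back_away) active — direct: (-1, -2)
  layer 1 (escape) active — suppresses: (2, 3)
  layer 2 (grasp) idle — unchanged: (2, 3)
  → actuator (2, 3)
tick 2:
  layer 0 (back_away) active — direct: (-1, -2)
  layer 1 (escape) idle — unchanged: (-1, -2)
  layer 2 (grasp) active — suppresses: (2, 1)
  → actuator (2, 1)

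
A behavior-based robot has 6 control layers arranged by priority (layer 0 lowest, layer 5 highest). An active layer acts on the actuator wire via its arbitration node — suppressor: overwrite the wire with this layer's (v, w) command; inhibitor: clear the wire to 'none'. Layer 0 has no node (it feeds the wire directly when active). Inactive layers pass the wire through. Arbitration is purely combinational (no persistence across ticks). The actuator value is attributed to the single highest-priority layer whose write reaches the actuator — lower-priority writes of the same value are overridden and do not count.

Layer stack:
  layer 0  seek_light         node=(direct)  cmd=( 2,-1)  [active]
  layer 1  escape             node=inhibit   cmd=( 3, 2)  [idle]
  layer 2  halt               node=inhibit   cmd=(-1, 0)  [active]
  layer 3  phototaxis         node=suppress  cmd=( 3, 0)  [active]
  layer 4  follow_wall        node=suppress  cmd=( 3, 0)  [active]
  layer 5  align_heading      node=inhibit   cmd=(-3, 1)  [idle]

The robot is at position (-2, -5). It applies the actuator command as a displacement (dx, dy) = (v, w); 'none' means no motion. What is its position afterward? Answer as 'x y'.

[0] seek_light on; wire := (2, -1)
[1] escape off; pass (2, -1)
[2] halt on (inhibit); wire := none
[3] phototaxis on (suppress); wire := (3, 0)
[4] follow_wall on (suppress); wire := (3, 0)
[5] align_heading off; pass (3, 0)
output (3, 0)
position: (-2, -5) + (3, 0) = (1, -5)

1 -5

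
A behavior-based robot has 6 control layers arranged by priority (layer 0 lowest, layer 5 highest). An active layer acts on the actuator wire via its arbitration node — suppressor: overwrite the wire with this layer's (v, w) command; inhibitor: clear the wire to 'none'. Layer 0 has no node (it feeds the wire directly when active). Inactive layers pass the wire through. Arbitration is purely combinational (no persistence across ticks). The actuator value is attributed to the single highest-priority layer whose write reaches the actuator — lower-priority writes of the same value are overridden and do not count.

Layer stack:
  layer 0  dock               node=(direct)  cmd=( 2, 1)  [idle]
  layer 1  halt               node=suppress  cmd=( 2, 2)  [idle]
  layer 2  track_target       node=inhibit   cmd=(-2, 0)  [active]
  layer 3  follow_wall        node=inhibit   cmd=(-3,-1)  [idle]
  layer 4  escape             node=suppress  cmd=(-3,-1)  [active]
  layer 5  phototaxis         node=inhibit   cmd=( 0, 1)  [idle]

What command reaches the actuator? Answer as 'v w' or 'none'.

layer 0 (dock) idle — none
layer 1 (halt) idle — unchanged: none
layer 2 (track_target) active — inhibits: none
layer 3 (follow_wall) idle — unchanged: none
layer 4 (escape) active — suppresses: (-3, -1)
layer 5 (phototaxis) idle — unchanged: (-3, -1)
→ actuator (-3, -1)

-3 -1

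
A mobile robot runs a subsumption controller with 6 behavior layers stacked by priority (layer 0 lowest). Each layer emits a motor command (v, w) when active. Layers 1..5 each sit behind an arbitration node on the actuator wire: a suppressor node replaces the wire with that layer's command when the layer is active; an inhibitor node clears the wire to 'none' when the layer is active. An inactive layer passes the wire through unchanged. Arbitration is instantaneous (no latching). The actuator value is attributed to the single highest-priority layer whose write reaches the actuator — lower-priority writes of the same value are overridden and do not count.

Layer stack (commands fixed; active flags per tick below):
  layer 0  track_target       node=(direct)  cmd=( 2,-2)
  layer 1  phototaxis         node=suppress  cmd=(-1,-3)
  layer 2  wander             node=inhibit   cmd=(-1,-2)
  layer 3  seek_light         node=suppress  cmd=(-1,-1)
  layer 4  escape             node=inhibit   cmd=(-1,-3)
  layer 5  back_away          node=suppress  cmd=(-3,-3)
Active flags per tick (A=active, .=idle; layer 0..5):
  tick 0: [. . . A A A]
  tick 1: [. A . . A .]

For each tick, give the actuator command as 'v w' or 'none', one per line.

-3 -3
none

tick 0:
  L0 track_target: idle → wire = none
  L1 phototaxis: idle → wire stays none
  L2 wander: idle → wire stays none
  L3 seek_light: active, suppressor → wire = (-1, -1)
  L4 escape: active, inhibitor → wire = none
  L5 back_away: active, suppressor → wire = (-3, -3)
  actuator = (-3, -3)
tick 1:
  L0 track_target: idle → wire = none
  L1 phototaxis: active, suppressor → wire = (-1, -3)
  L2 wander: idle → wire stays (-1, -3)
  L3 seek_light: idle → wire stays (-1, -3)
  L4 escape: active, inhibitor → wire = none
  L5 back_away: idle → wire stays none
  actuator = none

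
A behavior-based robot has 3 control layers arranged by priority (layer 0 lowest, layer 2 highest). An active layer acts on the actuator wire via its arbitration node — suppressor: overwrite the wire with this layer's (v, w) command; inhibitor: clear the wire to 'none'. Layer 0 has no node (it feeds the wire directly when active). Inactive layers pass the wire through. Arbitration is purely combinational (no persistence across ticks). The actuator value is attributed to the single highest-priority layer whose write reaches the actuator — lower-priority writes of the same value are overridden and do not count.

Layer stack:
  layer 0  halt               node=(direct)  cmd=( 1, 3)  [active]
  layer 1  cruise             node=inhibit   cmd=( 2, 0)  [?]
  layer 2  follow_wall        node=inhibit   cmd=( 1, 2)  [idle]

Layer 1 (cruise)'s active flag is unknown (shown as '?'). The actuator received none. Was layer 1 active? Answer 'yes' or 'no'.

If layer 1 is active=yes:
  actuator would be none
If layer 1 is active=no:
  actuator would be (1, 3)
Observed none, so layer 1 was active.

yes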